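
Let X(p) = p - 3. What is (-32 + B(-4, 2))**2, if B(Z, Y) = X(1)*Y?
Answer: 1296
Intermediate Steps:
X(p) = -3 + p
B(Z, Y) = -2*Y (B(Z, Y) = (-3 + 1)*Y = -2*Y)
(-32 + B(-4, 2))**2 = (-32 - 2*2)**2 = (-32 - 4)**2 = (-36)**2 = 1296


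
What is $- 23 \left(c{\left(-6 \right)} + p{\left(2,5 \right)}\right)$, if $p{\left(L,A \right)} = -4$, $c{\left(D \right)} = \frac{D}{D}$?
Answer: $69$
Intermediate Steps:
$c{\left(D \right)} = 1$
$- 23 \left(c{\left(-6 \right)} + p{\left(2,5 \right)}\right) = - 23 \left(1 - 4\right) = \left(-23\right) \left(-3\right) = 69$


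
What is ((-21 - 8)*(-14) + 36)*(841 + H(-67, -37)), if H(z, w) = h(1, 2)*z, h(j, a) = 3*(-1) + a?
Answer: 401336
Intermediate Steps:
h(j, a) = -3 + a
H(z, w) = -z (H(z, w) = (-3 + 2)*z = -z)
((-21 - 8)*(-14) + 36)*(841 + H(-67, -37)) = ((-21 - 8)*(-14) + 36)*(841 - 1*(-67)) = (-29*(-14) + 36)*(841 + 67) = (406 + 36)*908 = 442*908 = 401336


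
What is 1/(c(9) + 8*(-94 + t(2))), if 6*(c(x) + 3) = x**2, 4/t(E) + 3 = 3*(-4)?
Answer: -30/22309 ≈ -0.0013447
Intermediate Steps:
t(E) = -4/15 (t(E) = 4/(-3 + 3*(-4)) = 4/(-3 - 12) = 4/(-15) = 4*(-1/15) = -4/15)
c(x) = -3 + x**2/6
1/(c(9) + 8*(-94 + t(2))) = 1/((-3 + (1/6)*9**2) + 8*(-94 - 4/15)) = 1/((-3 + (1/6)*81) + 8*(-1414/15)) = 1/((-3 + 27/2) - 11312/15) = 1/(21/2 - 11312/15) = 1/(-22309/30) = -30/22309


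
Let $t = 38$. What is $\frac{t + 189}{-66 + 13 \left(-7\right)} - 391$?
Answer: $- \frac{61614}{157} \approx -392.45$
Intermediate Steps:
$\frac{t + 189}{-66 + 13 \left(-7\right)} - 391 = \frac{38 + 189}{-66 + 13 \left(-7\right)} - 391 = \frac{227}{-66 - 91} - 391 = \frac{227}{-157} - 391 = 227 \left(- \frac{1}{157}\right) - 391 = - \frac{227}{157} - 391 = - \frac{61614}{157}$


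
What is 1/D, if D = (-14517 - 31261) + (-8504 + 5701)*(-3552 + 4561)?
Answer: -1/2874005 ≈ -3.4795e-7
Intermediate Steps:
D = -2874005 (D = -45778 - 2803*1009 = -45778 - 2828227 = -2874005)
1/D = 1/(-2874005) = -1/2874005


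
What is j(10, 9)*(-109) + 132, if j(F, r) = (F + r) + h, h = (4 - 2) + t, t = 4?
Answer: -2593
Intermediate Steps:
h = 6 (h = (4 - 2) + 4 = 2 + 4 = 6)
j(F, r) = 6 + F + r (j(F, r) = (F + r) + 6 = 6 + F + r)
j(10, 9)*(-109) + 132 = (6 + 10 + 9)*(-109) + 132 = 25*(-109) + 132 = -2725 + 132 = -2593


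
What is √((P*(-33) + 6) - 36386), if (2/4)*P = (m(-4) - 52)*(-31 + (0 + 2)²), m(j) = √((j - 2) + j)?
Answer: √(-129044 + 1782*I*√10) ≈ 7.842 + 359.31*I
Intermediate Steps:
m(j) = √(-2 + 2*j) (m(j) = √((-2 + j) + j) = √(-2 + 2*j))
P = 2808 - 54*I*√10 (P = 2*((√(-2 + 2*(-4)) - 52)*(-31 + (0 + 2)²)) = 2*((√(-2 - 8) - 52)*(-31 + 2²)) = 2*((√(-10) - 52)*(-31 + 4)) = 2*((I*√10 - 52)*(-27)) = 2*((-52 + I*√10)*(-27)) = 2*(1404 - 27*I*√10) = 2808 - 54*I*√10 ≈ 2808.0 - 170.76*I)
√((P*(-33) + 6) - 36386) = √(((2808 - 54*I*√10)*(-33) + 6) - 36386) = √(((-92664 + 1782*I*√10) + 6) - 36386) = √((-92658 + 1782*I*√10) - 36386) = √(-129044 + 1782*I*√10)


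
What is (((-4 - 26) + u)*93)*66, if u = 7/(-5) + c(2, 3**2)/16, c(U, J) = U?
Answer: -3839319/20 ≈ -1.9197e+5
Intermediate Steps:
u = -51/40 (u = 7/(-5) + 2/16 = 7*(-1/5) + 2*(1/16) = -7/5 + 1/8 = -51/40 ≈ -1.2750)
(((-4 - 26) + u)*93)*66 = (((-4 - 26) - 51/40)*93)*66 = ((-30 - 51/40)*93)*66 = -1251/40*93*66 = -116343/40*66 = -3839319/20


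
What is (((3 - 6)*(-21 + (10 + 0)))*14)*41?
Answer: 18942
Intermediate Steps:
(((3 - 6)*(-21 + (10 + 0)))*14)*41 = (-3*(-21 + 10)*14)*41 = (-3*(-11)*14)*41 = (33*14)*41 = 462*41 = 18942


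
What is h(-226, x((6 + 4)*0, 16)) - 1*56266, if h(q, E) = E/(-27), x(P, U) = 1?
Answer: -1519183/27 ≈ -56266.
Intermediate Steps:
h(q, E) = -E/27 (h(q, E) = E*(-1/27) = -E/27)
h(-226, x((6 + 4)*0, 16)) - 1*56266 = -1/27*1 - 1*56266 = -1/27 - 56266 = -1519183/27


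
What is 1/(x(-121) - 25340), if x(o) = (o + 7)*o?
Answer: -1/11546 ≈ -8.6610e-5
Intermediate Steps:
x(o) = o*(7 + o) (x(o) = (7 + o)*o = o*(7 + o))
1/(x(-121) - 25340) = 1/(-121*(7 - 121) - 25340) = 1/(-121*(-114) - 25340) = 1/(13794 - 25340) = 1/(-11546) = -1/11546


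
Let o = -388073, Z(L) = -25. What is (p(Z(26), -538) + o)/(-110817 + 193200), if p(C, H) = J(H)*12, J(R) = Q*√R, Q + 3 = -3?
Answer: -55439/11769 - 24*I*√538/27461 ≈ -4.7106 - 0.020272*I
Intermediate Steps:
Q = -6 (Q = -3 - 3 = -6)
J(R) = -6*√R
p(C, H) = -72*√H (p(C, H) = -6*√H*12 = -72*√H)
(p(Z(26), -538) + o)/(-110817 + 193200) = (-72*I*√538 - 388073)/(-110817 + 193200) = (-72*I*√538 - 388073)/82383 = (-72*I*√538 - 388073)*(1/82383) = (-388073 - 72*I*√538)*(1/82383) = -55439/11769 - 24*I*√538/27461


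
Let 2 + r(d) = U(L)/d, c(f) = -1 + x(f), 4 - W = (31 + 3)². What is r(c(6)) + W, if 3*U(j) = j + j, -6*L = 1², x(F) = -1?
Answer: -20771/18 ≈ -1153.9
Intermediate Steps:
L = -⅙ (L = -⅙*1² = -⅙*1 = -⅙ ≈ -0.16667)
W = -1152 (W = 4 - (31 + 3)² = 4 - 1*34² = 4 - 1*1156 = 4 - 1156 = -1152)
U(j) = 2*j/3 (U(j) = (j + j)/3 = (2*j)/3 = 2*j/3)
c(f) = -2 (c(f) = -1 - 1 = -2)
r(d) = -2 - 1/(9*d) (r(d) = -2 + ((⅔)*(-⅙))/d = -2 - 1/(9*d))
r(c(6)) + W = (-2 - ⅑/(-2)) - 1152 = (-2 - ⅑*(-½)) - 1152 = (-2 + 1/18) - 1152 = -35/18 - 1152 = -20771/18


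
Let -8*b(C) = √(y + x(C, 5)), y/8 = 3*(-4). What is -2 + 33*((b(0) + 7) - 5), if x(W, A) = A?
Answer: 64 - 33*I*√91/8 ≈ 64.0 - 39.35*I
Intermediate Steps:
y = -96 (y = 8*(3*(-4)) = 8*(-12) = -96)
b(C) = -I*√91/8 (b(C) = -√(-96 + 5)/8 = -I*√91/8)
-2 + 33*((b(0) + 7) - 5) = -2 + 33*((-I*√91/8 + 7) - 5) = -2 + 33*((7 - I*√91/8) - 5) = -2 + 33*(2 - I*√91/8) = -2 + (66 - 33*I*√91/8) = 64 - 33*I*√91/8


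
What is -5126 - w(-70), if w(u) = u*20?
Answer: -3726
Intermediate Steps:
w(u) = 20*u
-5126 - w(-70) = -5126 - 20*(-70) = -5126 - 1*(-1400) = -5126 + 1400 = -3726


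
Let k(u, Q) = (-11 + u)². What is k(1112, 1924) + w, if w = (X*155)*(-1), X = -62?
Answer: 1221811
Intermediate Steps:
w = 9610 (w = -62*155*(-1) = -9610*(-1) = 9610)
k(1112, 1924) + w = (-11 + 1112)² + 9610 = 1101² + 9610 = 1212201 + 9610 = 1221811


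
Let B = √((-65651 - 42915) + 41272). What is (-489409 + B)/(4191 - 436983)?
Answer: 489409/432792 - I*√67294/432792 ≈ 1.1308 - 0.00059939*I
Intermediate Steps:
B = I*√67294 (B = √(-108566 + 41272) = √(-67294) = I*√67294 ≈ 259.41*I)
(-489409 + B)/(4191 - 436983) = (-489409 + I*√67294)/(4191 - 436983) = (-489409 + I*√67294)/(-432792) = (-489409 + I*√67294)*(-1/432792) = 489409/432792 - I*√67294/432792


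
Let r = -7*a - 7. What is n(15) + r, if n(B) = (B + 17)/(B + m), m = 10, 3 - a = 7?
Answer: 557/25 ≈ 22.280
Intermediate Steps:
a = -4 (a = 3 - 1*7 = 3 - 7 = -4)
r = 21 (r = -7*(-4) - 7 = 28 - 7 = 21)
n(B) = (17 + B)/(10 + B) (n(B) = (B + 17)/(B + 10) = (17 + B)/(10 + B))
n(15) + r = (17 + 15)/(10 + 15) + 21 = 32/25 + 21 = 557/25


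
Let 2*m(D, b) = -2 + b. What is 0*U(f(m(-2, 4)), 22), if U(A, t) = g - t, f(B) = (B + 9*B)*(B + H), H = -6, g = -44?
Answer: 0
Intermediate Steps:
m(D, b) = -1 + b/2 (m(D, b) = (-2 + b)/2 = -1 + b/2)
f(B) = 10*B*(-6 + B) (f(B) = (B + 9*B)*(B - 6) = (10*B)*(-6 + B) = 10*B*(-6 + B))
U(A, t) = -44 - t
0*U(f(m(-2, 4)), 22) = 0*(-44 - 1*22) = 0*(-44 - 22) = 0*(-66) = 0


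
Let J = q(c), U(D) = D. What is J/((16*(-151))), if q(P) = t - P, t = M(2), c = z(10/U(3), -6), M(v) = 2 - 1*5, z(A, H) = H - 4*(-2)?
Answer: 5/2416 ≈ 0.0020695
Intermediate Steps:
z(A, H) = 8 + H (z(A, H) = H + 8 = 8 + H)
M(v) = -3 (M(v) = 2 - 5 = -3)
c = 2 (c = 8 - 6 = 2)
t = -3
q(P) = -3 - P
J = -5 (J = -3 - 1*2 = -3 - 2 = -5)
J/((16*(-151))) = -5/(16*(-151)) = -5/(-2416) = -5*(-1/2416) = 5/2416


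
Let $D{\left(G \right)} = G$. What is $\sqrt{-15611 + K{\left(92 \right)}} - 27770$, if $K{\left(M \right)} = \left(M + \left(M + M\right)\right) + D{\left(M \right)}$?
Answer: $-27770 + i \sqrt{15243} \approx -27770.0 + 123.46 i$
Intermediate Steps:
$K{\left(M \right)} = 4 M$ ($K{\left(M \right)} = \left(M + \left(M + M\right)\right) + M = \left(M + 2 M\right) + M = 3 M + M = 4 M$)
$\sqrt{-15611 + K{\left(92 \right)}} - 27770 = \sqrt{-15611 + 4 \cdot 92} - 27770 = \sqrt{-15611 + 368} - 27770 = \sqrt{-15243} - 27770 = i \sqrt{15243} - 27770 = -27770 + i \sqrt{15243}$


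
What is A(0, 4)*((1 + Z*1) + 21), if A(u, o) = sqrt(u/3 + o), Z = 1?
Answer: 46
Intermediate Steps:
A(u, o) = sqrt(o + u/3) (A(u, o) = sqrt(u*(1/3) + o) = sqrt(u/3 + o) = sqrt(o + u/3))
A(0, 4)*((1 + Z*1) + 21) = (sqrt(3*0 + 9*4)/3)*((1 + 1*1) + 21) = (sqrt(0 + 36)/3)*((1 + 1) + 21) = (sqrt(36)/3)*(2 + 21) = ((1/3)*6)*23 = 2*23 = 46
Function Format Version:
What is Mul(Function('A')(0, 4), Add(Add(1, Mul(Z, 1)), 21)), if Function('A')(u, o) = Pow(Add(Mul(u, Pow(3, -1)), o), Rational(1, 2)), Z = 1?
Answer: 46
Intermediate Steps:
Function('A')(u, o) = Pow(Add(o, Mul(Rational(1, 3), u)), Rational(1, 2)) (Function('A')(u, o) = Pow(Add(Mul(u, Rational(1, 3)), o), Rational(1, 2)) = Pow(Add(Mul(Rational(1, 3), u), o), Rational(1, 2)) = Pow(Add(o, Mul(Rational(1, 3), u)), Rational(1, 2)))
Mul(Function('A')(0, 4), Add(Add(1, Mul(Z, 1)), 21)) = Mul(Mul(Rational(1, 3), Pow(Add(Mul(3, 0), Mul(9, 4)), Rational(1, 2))), Add(Add(1, Mul(1, 1)), 21)) = Mul(Mul(Rational(1, 3), Pow(Add(0, 36), Rational(1, 2))), Add(Add(1, 1), 21)) = Mul(Mul(Rational(1, 3), Pow(36, Rational(1, 2))), Add(2, 21)) = Mul(Mul(Rational(1, 3), 6), 23) = Mul(2, 23) = 46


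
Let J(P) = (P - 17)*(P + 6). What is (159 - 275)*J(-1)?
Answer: 10440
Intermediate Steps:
J(P) = (-17 + P)*(6 + P)
(159 - 275)*J(-1) = (159 - 275)*(-102 + (-1)² - 11*(-1)) = -116*(-102 + 1 + 11) = -116*(-90) = 10440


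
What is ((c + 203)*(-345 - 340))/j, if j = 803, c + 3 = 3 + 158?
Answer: -247285/803 ≈ -307.95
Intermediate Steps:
c = 158 (c = -3 + (3 + 158) = -3 + 161 = 158)
((c + 203)*(-345 - 340))/j = ((158 + 203)*(-345 - 340))/803 = (361*(-685))*(1/803) = -247285*1/803 = -247285/803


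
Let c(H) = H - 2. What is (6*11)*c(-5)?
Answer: -462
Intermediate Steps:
c(H) = -2 + H
(6*11)*c(-5) = (6*11)*(-2 - 5) = 66*(-7) = -462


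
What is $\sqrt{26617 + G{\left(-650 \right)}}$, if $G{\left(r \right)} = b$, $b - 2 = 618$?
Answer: $\sqrt{27237} \approx 165.04$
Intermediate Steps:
$b = 620$ ($b = 2 + 618 = 620$)
$G{\left(r \right)} = 620$
$\sqrt{26617 + G{\left(-650 \right)}} = \sqrt{26617 + 620} = \sqrt{27237}$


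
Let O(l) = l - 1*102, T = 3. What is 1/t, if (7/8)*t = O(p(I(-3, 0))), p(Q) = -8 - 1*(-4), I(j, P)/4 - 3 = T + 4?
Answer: -7/848 ≈ -0.0082547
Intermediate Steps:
I(j, P) = 40 (I(j, P) = 12 + 4*(3 + 4) = 12 + 4*7 = 12 + 28 = 40)
p(Q) = -4 (p(Q) = -8 + 4 = -4)
O(l) = -102 + l (O(l) = l - 102 = -102 + l)
t = -848/7 (t = 8*(-102 - 4)/7 = (8/7)*(-106) = -848/7 ≈ -121.14)
1/t = 1/(-848/7) = -7/848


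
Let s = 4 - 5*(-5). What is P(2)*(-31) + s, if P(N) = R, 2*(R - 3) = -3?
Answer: -35/2 ≈ -17.500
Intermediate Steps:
s = 29 (s = 4 + 25 = 29)
R = 3/2 (R = 3 + (½)*(-3) = 3 - 3/2 = 3/2 ≈ 1.5000)
P(N) = 3/2
P(2)*(-31) + s = (3/2)*(-31) + 29 = -93/2 + 29 = -35/2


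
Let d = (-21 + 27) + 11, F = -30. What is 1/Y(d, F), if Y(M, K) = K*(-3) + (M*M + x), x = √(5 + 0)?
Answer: 379/143636 - √5/143636 ≈ 0.0026230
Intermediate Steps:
x = √5 ≈ 2.2361
d = 17 (d = 6 + 11 = 17)
Y(M, K) = √5 + M² - 3*K (Y(M, K) = K*(-3) + (M*M + √5) = -3*K + (M² + √5) = -3*K + (√5 + M²) = √5 + M² - 3*K)
1/Y(d, F) = 1/(√5 + 17² - 3*(-30)) = 1/(√5 + 289 + 90) = 1/(379 + √5)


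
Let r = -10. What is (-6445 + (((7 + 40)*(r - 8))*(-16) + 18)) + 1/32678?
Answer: 232307903/32678 ≈ 7109.0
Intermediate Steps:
(-6445 + (((7 + 40)*(r - 8))*(-16) + 18)) + 1/32678 = (-6445 + (((7 + 40)*(-10 - 8))*(-16) + 18)) + 1/32678 = (-6445 + ((47*(-18))*(-16) + 18)) + 1/32678 = (-6445 + (-846*(-16) + 18)) + 1/32678 = (-6445 + (13536 + 18)) + 1/32678 = (-6445 + 13554) + 1/32678 = 7109 + 1/32678 = 232307903/32678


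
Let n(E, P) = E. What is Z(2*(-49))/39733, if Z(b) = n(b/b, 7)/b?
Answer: -1/3893834 ≈ -2.5682e-7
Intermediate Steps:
Z(b) = 1/b (Z(b) = (b/b)/b = 1/b)
Z(2*(-49))/39733 = 1/((2*(-49))*39733) = (1/39733)/(-98) = -1/98*1/39733 = -1/3893834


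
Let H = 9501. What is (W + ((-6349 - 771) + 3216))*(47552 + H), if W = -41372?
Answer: -2583131628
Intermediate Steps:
(W + ((-6349 - 771) + 3216))*(47552 + H) = (-41372 + ((-6349 - 771) + 3216))*(47552 + 9501) = (-41372 + (-7120 + 3216))*57053 = (-41372 - 3904)*57053 = -45276*57053 = -2583131628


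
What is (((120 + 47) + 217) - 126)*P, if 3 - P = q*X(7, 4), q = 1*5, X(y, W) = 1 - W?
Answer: 4644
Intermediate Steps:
q = 5
P = 18 (P = 3 - 5*(1 - 1*4) = 3 - 5*(1 - 4) = 3 - 5*(-3) = 3 - 1*(-15) = 3 + 15 = 18)
(((120 + 47) + 217) - 126)*P = (((120 + 47) + 217) - 126)*18 = ((167 + 217) - 126)*18 = (384 - 126)*18 = 258*18 = 4644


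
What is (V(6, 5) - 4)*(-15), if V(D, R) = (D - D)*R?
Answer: 60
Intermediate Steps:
V(D, R) = 0 (V(D, R) = 0*R = 0)
(V(6, 5) - 4)*(-15) = (0 - 4)*(-15) = -4*(-15) = 60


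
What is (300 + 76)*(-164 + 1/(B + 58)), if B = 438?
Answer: -3823121/62 ≈ -61663.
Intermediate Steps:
(300 + 76)*(-164 + 1/(B + 58)) = (300 + 76)*(-164 + 1/(438 + 58)) = 376*(-164 + 1/496) = 376*(-81343/496) = -3823121/62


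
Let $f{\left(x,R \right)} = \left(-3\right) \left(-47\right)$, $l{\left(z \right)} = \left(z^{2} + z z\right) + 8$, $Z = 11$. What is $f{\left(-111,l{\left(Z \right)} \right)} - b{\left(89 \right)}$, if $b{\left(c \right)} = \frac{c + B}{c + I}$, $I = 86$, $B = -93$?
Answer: $\frac{24679}{175} \approx 141.02$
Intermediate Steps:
$l{\left(z \right)} = 8 + 2 z^{2}$ ($l{\left(z \right)} = \left(z^{2} + z^{2}\right) + 8 = 2 z^{2} + 8 = 8 + 2 z^{2}$)
$f{\left(x,R \right)} = 141$
$b{\left(c \right)} = \frac{-93 + c}{86 + c}$ ($b{\left(c \right)} = \frac{c - 93}{c + 86} = \frac{-93 + c}{86 + c}$)
$f{\left(-111,l{\left(Z \right)} \right)} - b{\left(89 \right)} = 141 - \frac{-93 + 89}{86 + 89} = 141 - \frac{1}{175} \left(-4\right) = 141 - - \frac{4}{175} = 141 + \frac{4}{175} = \frac{24679}{175}$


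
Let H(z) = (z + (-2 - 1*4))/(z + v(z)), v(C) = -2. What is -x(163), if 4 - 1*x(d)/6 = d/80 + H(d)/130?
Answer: -196407/16744 ≈ -11.730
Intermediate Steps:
H(z) = (-6 + z)/(-2 + z) (H(z) = (z + (-2 - 1*4))/(z - 2) = (z + (-2 - 4))/(-2 + z) = (z - 6)/(-2 + z) = (-6 + z)/(-2 + z))
x(d) = 24 - 3*d/40 - 3*(-6 + d)/(65*(-2 + d)) (x(d) = 24 - 6*(d/80 + ((-6 + d)/(-2 + d))/130) = 24 - 6*(d*(1/80) + ((-6 + d)/(-2 + d))*(1/130)) = 24 - 6*(d/80 + (-6 + d)/(130*(-2 + d))) = 24 + (-3*d/40 - 3*(-6 + d)/(65*(-2 + d))) = 24 - 3*d/40 - 3*(-6 + d)/(65*(-2 + d)))
-x(163) = -3*(-8272 - 13*163² + 4178*163)/(520*(-2 + 163)) = -3*(-8272 - 13*26569 + 681014)/(520*161) = -3*(-8272 - 345397 + 681014)/(520*161) = -3*327345/(520*161) = -1*196407/16744 = -196407/16744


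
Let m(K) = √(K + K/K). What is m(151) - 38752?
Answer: -38752 + 2*√38 ≈ -38740.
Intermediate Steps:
m(K) = √(1 + K) (m(K) = √(K + 1) = √(1 + K))
m(151) - 38752 = √(1 + 151) - 38752 = √152 - 38752 = 2*√38 - 38752 = -38752 + 2*√38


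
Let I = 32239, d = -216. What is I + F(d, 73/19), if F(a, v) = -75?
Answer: 32164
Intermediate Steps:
I + F(d, 73/19) = 32239 - 75 = 32164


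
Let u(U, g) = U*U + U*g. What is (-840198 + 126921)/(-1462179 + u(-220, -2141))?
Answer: 79253/104751 ≈ 0.75658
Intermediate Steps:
u(U, g) = U**2 + U*g
(-840198 + 126921)/(-1462179 + u(-220, -2141)) = (-840198 + 126921)/(-1462179 - 220*(-220 - 2141)) = -713277/(-1462179 - 220*(-2361)) = -713277/(-1462179 + 519420) = -713277/(-942759) = -713277*(-1/942759) = 79253/104751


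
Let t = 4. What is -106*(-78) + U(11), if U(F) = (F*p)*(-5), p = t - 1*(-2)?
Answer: 7938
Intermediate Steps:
p = 6 (p = 4 - 1*(-2) = 4 + 2 = 6)
U(F) = -30*F (U(F) = (F*6)*(-5) = (6*F)*(-5) = -30*F)
-106*(-78) + U(11) = -106*(-78) - 30*11 = 8268 - 330 = 7938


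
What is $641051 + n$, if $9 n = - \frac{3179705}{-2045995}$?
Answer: $\frac{2360857489282}{3682791} \approx 6.4105 \cdot 10^{5}$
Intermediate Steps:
$n = \frac{635941}{3682791}$ ($n = \frac{\left(-3179705\right) \frac{1}{-2045995}}{9} = \frac{\left(-3179705\right) \left(- \frac{1}{2045995}\right)}{9} = \frac{1}{9} \cdot \frac{635941}{409199} = \frac{635941}{3682791} \approx 0.17268$)
$641051 + n = 641051 + \frac{635941}{3682791} = \frac{2360857489282}{3682791}$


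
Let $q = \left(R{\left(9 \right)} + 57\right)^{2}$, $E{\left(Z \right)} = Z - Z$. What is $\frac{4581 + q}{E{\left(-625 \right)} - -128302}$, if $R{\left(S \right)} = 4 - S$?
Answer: $\frac{7285}{128302} \approx 0.05678$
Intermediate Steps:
$E{\left(Z \right)} = 0$
$q = 2704$ ($q = \left(\left(4 - 9\right) + 57\right)^{2} = \left(-5 + 57\right)^{2} = 52^{2} = 2704$)
$\frac{4581 + q}{E{\left(-625 \right)} - -128302} = \frac{4581 + 2704}{0 - -128302} = \frac{7285}{0 + 128302} = \frac{7285}{128302}$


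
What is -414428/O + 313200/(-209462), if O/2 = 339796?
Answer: -1971415343/936504602 ≈ -2.1051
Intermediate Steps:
O = 679592 (O = 2*339796 = 679592)
-414428/O + 313200/(-209462) = -414428/679592 + 313200/(-209462) = -414428*1/679592 + 313200*(-1/209462) = -5453/8942 - 156600/104731 = -1971415343/936504602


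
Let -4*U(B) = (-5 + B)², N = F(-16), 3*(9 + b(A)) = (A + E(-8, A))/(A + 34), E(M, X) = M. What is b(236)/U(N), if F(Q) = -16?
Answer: 4708/59535 ≈ 0.079080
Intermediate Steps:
b(A) = -9 + (-8 + A)/(3*(34 + A)) (b(A) = -9 + ((A - 8)/(A + 34))/3 = -9 + ((-8 + A)/(34 + A))/3 = -9 + (-8 + A)/(3*(34 + A)))
N = -16
U(B) = -(-5 + B)²/4
b(236)/U(N) = (2*(-463 - 13*236)/(3*(34 + 236)))/((-(-5 - 16)²/4)) = ((⅔)*(-463 - 3068)/270)/((-¼*(-21)²)) = ((⅔)*(1/270)*(-3531))/((-¼*441)) = -1177/(135*(-441/4)) = -1177/135*(-4/441) = 4708/59535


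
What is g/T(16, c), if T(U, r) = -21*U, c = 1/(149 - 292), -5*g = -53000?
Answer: -1325/42 ≈ -31.548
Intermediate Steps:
g = 10600 (g = -⅕*(-53000) = 10600)
c = -1/143 (c = 1/(-143) = -1/143 ≈ -0.0069930)
g/T(16, c) = 10600/((-21*16)) = 10600/(-336) = 10600*(-1/336) = -1325/42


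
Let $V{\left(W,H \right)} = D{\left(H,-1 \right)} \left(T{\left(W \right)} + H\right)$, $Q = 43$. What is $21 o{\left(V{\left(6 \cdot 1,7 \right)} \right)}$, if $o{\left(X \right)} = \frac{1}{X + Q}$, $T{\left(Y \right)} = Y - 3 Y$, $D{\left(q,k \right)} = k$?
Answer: $\frac{7}{16} \approx 0.4375$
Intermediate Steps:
$T{\left(Y \right)} = - 2 Y$
$V{\left(W,H \right)} = - H + 2 W$ ($V{\left(W,H \right)} = - (- 2 W + H) = - (H - 2 W) = - H + 2 W$)
$o{\left(X \right)} = \frac{1}{43 + X}$ ($o{\left(X \right)} = \frac{1}{X + 43} = \frac{1}{43 + X}$)
$21 o{\left(V{\left(6 \cdot 1,7 \right)} \right)} = \frac{21}{43 + \left(\left(-1\right) 7 + 2 \cdot 6 \cdot 1\right)} = \frac{21}{43 + \left(-7 + 2 \cdot 6\right)} = \frac{21}{43 + \left(-7 + 12\right)} = \frac{21}{43 + 5} = \frac{21}{48} = 21 \cdot \frac{1}{48} = \frac{7}{16}$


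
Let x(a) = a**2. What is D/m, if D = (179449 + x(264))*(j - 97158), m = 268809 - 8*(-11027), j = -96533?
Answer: -9651428839/71405 ≈ -1.3516e+5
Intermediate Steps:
m = 357025 (m = 268809 - 1*(-88216) = 268809 + 88216 = 357025)
D = -48257144195 (D = (179449 + 264**2)*(-96533 - 97158) = (179449 + 69696)*(-193691) = 249145*(-193691) = -48257144195)
D/m = -48257144195/357025 = -48257144195*1/357025 = -9651428839/71405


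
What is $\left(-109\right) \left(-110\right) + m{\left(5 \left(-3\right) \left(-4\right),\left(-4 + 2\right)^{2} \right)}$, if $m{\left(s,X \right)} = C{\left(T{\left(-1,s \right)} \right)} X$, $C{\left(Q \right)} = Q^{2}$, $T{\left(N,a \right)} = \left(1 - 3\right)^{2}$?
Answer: $12054$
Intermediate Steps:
$T{\left(N,a \right)} = 4$ ($T{\left(N,a \right)} = \left(-2\right)^{2} = 4$)
$m{\left(s,X \right)} = 16 X$ ($m{\left(s,X \right)} = 4^{2} X = 16 X$)
$\left(-109\right) \left(-110\right) + m{\left(5 \left(-3\right) \left(-4\right),\left(-4 + 2\right)^{2} \right)} = \left(-109\right) \left(-110\right) + 16 \left(-4 + 2\right)^{2} = 11990 + 16 \left(-2\right)^{2} = 11990 + 16 \cdot 4 = 11990 + 64 = 12054$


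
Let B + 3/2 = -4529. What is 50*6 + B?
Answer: -8461/2 ≈ -4230.5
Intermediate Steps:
B = -9061/2 (B = -3/2 - 4529 = -9061/2 ≈ -4530.5)
50*6 + B = 50*6 - 9061/2 = 300 - 9061/2 = -8461/2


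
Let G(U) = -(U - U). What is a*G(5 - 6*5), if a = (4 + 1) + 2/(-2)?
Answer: 0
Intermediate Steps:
G(U) = 0 (G(U) = -1*0 = 0)
a = 4 (a = 5 + 2*(-½) = 5 - 1 = 4)
a*G(5 - 6*5) = 4*0 = 0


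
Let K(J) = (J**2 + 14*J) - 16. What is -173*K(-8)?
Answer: 11072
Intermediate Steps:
K(J) = -16 + J**2 + 14*J
-173*K(-8) = -173*(-16 + (-8)**2 + 14*(-8)) = -173*(-16 + 64 - 112) = -173*(-64) = 11072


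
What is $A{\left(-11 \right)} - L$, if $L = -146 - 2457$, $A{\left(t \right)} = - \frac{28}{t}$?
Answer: $\frac{28661}{11} \approx 2605.5$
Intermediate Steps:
$L = -2603$
$A{\left(-11 \right)} - L = - \frac{28}{-11} - -2603 = \left(-28\right) \left(- \frac{1}{11}\right) + 2603 = \frac{28}{11} + 2603 = \frac{28661}{11}$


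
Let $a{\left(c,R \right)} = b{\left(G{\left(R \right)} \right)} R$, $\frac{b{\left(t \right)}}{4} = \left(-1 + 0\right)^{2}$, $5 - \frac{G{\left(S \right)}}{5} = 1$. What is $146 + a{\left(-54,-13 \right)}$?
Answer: $94$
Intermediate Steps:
$G{\left(S \right)} = 20$ ($G{\left(S \right)} = 25 - 5 = 20$)
$b{\left(t \right)} = 4$ ($b{\left(t \right)} = 4 \left(-1 + 0\right)^{2} = 4 \left(-1\right)^{2} = 4 \cdot 1 = 4$)
$a{\left(c,R \right)} = 4 R$
$146 + a{\left(-54,-13 \right)} = 146 + 4 \left(-13\right) = 146 - 52 = 94$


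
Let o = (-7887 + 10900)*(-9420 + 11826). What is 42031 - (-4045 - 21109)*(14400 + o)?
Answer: 182710598443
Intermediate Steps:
o = 7249278 (o = 3013*2406 = 7249278)
42031 - (-4045 - 21109)*(14400 + o) = 42031 - (-4045 - 21109)*(14400 + 7249278) = 42031 - (-25154)*7263678 = 42031 - 1*(-182710556412) = 42031 + 182710556412 = 182710598443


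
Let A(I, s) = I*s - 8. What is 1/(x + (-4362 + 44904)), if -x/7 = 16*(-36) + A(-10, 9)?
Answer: 1/45260 ≈ 2.2095e-5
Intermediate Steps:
A(I, s) = -8 + I*s
x = 4718 (x = -7*(16*(-36) + (-8 - 10*9)) = -7*(-576 + (-8 - 90)) = -7*(-576 - 98) = -7*(-674) = 4718)
1/(x + (-4362 + 44904)) = 1/(4718 + (-4362 + 44904)) = 1/(4718 + 40542) = 1/45260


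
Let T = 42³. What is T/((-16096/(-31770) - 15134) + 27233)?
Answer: 1176887880/192200663 ≈ 6.1232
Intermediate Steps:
T = 74088
T/((-16096/(-31770) - 15134) + 27233) = 74088/((-16096/(-31770) - 15134) + 27233) = 74088/((-16096*(-1/31770) - 15134) + 27233) = 74088/((8048/15885 - 15134) + 27233) = 74088/(-240395542/15885 + 27233) = 74088/(192200663/15885) = 74088*(15885/192200663) = 1176887880/192200663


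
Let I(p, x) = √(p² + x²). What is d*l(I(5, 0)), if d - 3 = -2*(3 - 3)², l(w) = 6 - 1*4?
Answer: 6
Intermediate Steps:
l(w) = 2 (l(w) = 6 - 4 = 2)
d = 3 (d = 3 - 2*(3 - 3)² = 3 - 2*0² = 3 - 2*0 = 3 + 0 = 3)
d*l(I(5, 0)) = 3*2 = 6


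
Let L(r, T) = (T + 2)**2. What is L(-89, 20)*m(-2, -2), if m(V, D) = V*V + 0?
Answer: 1936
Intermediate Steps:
m(V, D) = V**2 (m(V, D) = V**2 + 0 = V**2)
L(r, T) = (2 + T)**2
L(-89, 20)*m(-2, -2) = (2 + 20)**2*(-2)**2 = 22**2*4 = 484*4 = 1936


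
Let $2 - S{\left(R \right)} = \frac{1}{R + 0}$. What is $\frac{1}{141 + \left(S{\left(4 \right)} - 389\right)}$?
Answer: $- \frac{4}{985} \approx -0.0040609$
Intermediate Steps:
$S{\left(R \right)} = 2 - \frac{1}{R}$ ($S{\left(R \right)} = 2 - \frac{1}{R + 0} = 2 - \frac{1}{R}$)
$\frac{1}{141 + \left(S{\left(4 \right)} - 389\right)} = \frac{1}{141 + \left(\left(2 - \frac{1}{4}\right) - 389\right)} = \frac{1}{141 + \left(\frac{7}{4} - 389\right)} = \frac{1}{141 - \frac{1549}{4}} = \frac{1}{- \frac{985}{4}} = - \frac{4}{985}$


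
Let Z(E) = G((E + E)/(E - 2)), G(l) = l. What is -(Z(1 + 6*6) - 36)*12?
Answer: 14232/35 ≈ 406.63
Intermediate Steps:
Z(E) = 2*E/(-2 + E) (Z(E) = (E + E)/(E - 2) = (2*E)/(-2 + E) = 2*E/(-2 + E))
-(Z(1 + 6*6) - 36)*12 = -(2*(1 + 6*6)/(-2 + (1 + 6*6)) - 36)*12 = -(2*(1 + 36)/(-2 + (1 + 36)) - 36)*12 = -(2*37/(-2 + 37) - 36)*12 = -(2*37/35 - 36)*12 = -(2*37*(1/35) - 36)*12 = -(74/35 - 36)*12 = -(-1186)*12/35 = -1*(-14232/35) = 14232/35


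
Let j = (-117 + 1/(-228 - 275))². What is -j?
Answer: -3463557904/253009 ≈ -13689.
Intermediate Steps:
j = 3463557904/253009 (j = (-117 + 1/(-503))² = (-117 - 1/503)² = (-58852/503)² = 3463557904/253009 ≈ 13689.)
-j = -1*3463557904/253009 = -3463557904/253009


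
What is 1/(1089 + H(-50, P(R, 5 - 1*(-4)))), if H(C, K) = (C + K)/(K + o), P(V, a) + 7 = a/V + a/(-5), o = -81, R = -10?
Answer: 907/988320 ≈ 0.00091772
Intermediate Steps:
P(V, a) = -7 - a/5 + a/V (P(V, a) = -7 + (a/V + a/(-5)) = -7 + (a/V + a*(-⅕)) = -7 + (a/V - a/5) = -7 + (-a/5 + a/V) = -7 - a/5 + a/V)
H(C, K) = (C + K)/(-81 + K) (H(C, K) = (C + K)/(K - 81) = (C + K)/(-81 + K))
1/(1089 + H(-50, P(R, 5 - 1*(-4)))) = 1/(1089 + (-50 + (-7 - (5 - 1*(-4))/5 + (5 - 1*(-4))/(-10)))/(-81 + (-7 - (5 - 1*(-4))/5 + (5 - 1*(-4))/(-10)))) = 1/(1089 + (-50 + (-7 - (5 + 4)/5 + (5 + 4)*(-⅒)))/(-81 + (-7 - (5 + 4)/5 + (5 + 4)*(-⅒)))) = 1/(1089 + (-50 + (-7 - ⅕*9 + 9*(-⅒)))/(-81 + (-7 - ⅕*9 + 9*(-⅒)))) = 1/(1089 + (-50 + (-7 - 9/5 - 9/10))/(-81 + (-7 - 9/5 - 9/10))) = 1/(1089 + (-50 - 97/10)/(-81 - 97/10)) = 1/(1089 - 597/10/(-907/10)) = 1/(1089 - 10/907*(-597/10)) = 1/(1089 + 597/907) = 1/(988320/907) = 907/988320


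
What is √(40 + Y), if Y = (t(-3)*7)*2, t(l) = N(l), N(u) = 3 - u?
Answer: 2*√31 ≈ 11.136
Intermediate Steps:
t(l) = 3 - l
Y = 84 (Y = ((3 - 1*(-3))*7)*2 = ((3 + 3)*7)*2 = (6*7)*2 = 42*2 = 84)
√(40 + Y) = √(40 + 84) = √124 = 2*√31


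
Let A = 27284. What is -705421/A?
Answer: -705421/27284 ≈ -25.855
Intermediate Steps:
-705421/A = -705421/27284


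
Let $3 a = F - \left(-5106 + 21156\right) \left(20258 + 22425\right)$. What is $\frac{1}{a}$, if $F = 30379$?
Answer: $- \frac{3}{685031771} \approx -4.3794 \cdot 10^{-9}$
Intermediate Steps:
$a = - \frac{685031771}{3}$ ($a = \frac{30379 - \left(-5106 + 21156\right) \left(20258 + 22425\right)}{3} = \frac{30379 - 16050 \cdot 42683}{3} = \frac{30379 - 685062150}{3} = \frac{1}{3} \left(-685031771\right) = - \frac{685031771}{3} \approx -2.2834 \cdot 10^{8}$)
$\frac{1}{a} = \frac{1}{- \frac{685031771}{3}} = - \frac{3}{685031771}$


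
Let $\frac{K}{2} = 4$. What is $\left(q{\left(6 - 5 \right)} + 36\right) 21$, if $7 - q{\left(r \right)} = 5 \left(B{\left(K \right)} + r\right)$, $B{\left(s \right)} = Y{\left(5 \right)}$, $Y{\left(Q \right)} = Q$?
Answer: $273$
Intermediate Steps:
$K = 8$ ($K = 2 \cdot 4 = 8$)
$B{\left(s \right)} = 5$
$q{\left(r \right)} = -18 - 5 r$ ($q{\left(r \right)} = 7 - 5 \left(5 + r\right) = 7 - \left(25 + 5 r\right) = -18 - 5 r$)
$\left(q{\left(6 - 5 \right)} + 36\right) 21 = \left(\left(-18 - 5 \left(6 - 5\right)\right) + 36\right) 21 = \left(\left(-18 - 5\right) + 36\right) 21 = \left(-23 + 36\right) 21 = 13 \cdot 21 = 273$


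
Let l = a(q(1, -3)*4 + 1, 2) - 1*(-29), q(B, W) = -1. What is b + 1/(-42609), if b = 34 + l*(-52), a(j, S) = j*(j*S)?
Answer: -102687691/42609 ≈ -2410.0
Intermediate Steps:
a(j, S) = S*j² (a(j, S) = j*(S*j) = S*j²)
l = 47 (l = 2*(-1*4 + 1)² - 1*(-29) = 2*(-4 + 1)² + 29 = 2*(-3)² + 29 = 2*9 + 29 = 18 + 29 = 47)
b = -2410 (b = 34 + 47*(-52) = 34 - 2444 = -2410)
b + 1/(-42609) = -2410 + 1/(-42609) = -2410 - 1/42609 = -102687691/42609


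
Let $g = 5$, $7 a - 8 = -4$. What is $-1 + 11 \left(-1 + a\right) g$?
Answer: $- \frac{172}{7} \approx -24.571$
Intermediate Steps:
$a = \frac{4}{7}$ ($a = \frac{8}{7} + \frac{1}{7} \left(-4\right) = \frac{8}{7} - \frac{4}{7} = \frac{4}{7} \approx 0.57143$)
$-1 + 11 \left(-1 + a\right) g = -1 + 11 \left(-1 + \frac{4}{7}\right) 5 = -1 + 11 \left(\left(- \frac{3}{7}\right) 5\right) = -1 + 11 \left(- \frac{15}{7}\right) = -1 - \frac{165}{7} = - \frac{172}{7}$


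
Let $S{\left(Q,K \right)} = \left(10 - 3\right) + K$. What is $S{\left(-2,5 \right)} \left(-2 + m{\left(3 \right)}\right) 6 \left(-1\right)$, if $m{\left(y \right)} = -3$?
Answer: $360$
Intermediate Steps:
$S{\left(Q,K \right)} = 7 + K$
$S{\left(-2,5 \right)} \left(-2 + m{\left(3 \right)}\right) 6 \left(-1\right) = \left(7 + 5\right) \left(-2 - 3\right) 6 \left(-1\right) = 12 \left(\left(-5\right) \left(-6\right)\right) = 12 \cdot 30 = 360$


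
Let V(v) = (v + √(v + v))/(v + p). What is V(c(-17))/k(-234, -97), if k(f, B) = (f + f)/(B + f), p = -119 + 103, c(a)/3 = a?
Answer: 5627/10452 - 331*I*√102/31356 ≈ 0.53837 - 0.10661*I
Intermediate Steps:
c(a) = 3*a
p = -16
k(f, B) = 2*f/(B + f) (k(f, B) = (2*f)/(B + f) = 2*f/(B + f))
V(v) = (v + √2*√v)/(-16 + v) (V(v) = (v + √(v + v))/(v - 16) = (v + √(2*v))/(-16 + v) = (v + √2*√v)/(-16 + v))
V(c(-17))/k(-234, -97) = ((3*(-17) + √2*√(3*(-17)))/(-16 + 3*(-17)))/((2*(-234)/(-97 - 234))) = ((-51 + √2*√(-51))/(-16 - 51))/((2*(-234)/(-331))) = ((-51 + √2*(I*√51))/(-67))/((2*(-234)*(-1/331))) = (-(-51 + I*√102)/67)/(468/331) = (51/67 - I*√102/67)*(331/468) = 5627/10452 - 331*I*√102/31356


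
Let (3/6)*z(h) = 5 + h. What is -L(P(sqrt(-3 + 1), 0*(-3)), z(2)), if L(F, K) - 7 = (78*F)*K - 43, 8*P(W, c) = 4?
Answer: -510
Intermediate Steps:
P(W, c) = 1/2 (P(W, c) = (1/8)*4 = 1/2)
z(h) = 10 + 2*h (z(h) = 2*(5 + h) = 10 + 2*h)
L(F, K) = -36 + 78*F*K (L(F, K) = 7 + ((78*F)*K - 43) = 7 + (78*F*K - 43) = 7 + (-43 + 78*F*K) = -36 + 78*F*K)
-L(P(sqrt(-3 + 1), 0*(-3)), z(2)) = -(-36 + 78*(1/2)*(10 + 2*2)) = -(-36 + 78*(1/2)*(10 + 4)) = -(-36 + 78*(1/2)*14) = -(-36 + 546) = -1*510 = -510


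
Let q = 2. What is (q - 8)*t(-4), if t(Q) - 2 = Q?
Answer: 12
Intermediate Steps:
t(Q) = 2 + Q
(q - 8)*t(-4) = (2 - 8)*(2 - 4) = -6*(-2) = 12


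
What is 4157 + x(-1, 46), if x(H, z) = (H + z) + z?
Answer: 4248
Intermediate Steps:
x(H, z) = H + 2*z
4157 + x(-1, 46) = 4157 + (-1 + 2*46) = 4157 + (-1 + 92) = 4157 + 91 = 4248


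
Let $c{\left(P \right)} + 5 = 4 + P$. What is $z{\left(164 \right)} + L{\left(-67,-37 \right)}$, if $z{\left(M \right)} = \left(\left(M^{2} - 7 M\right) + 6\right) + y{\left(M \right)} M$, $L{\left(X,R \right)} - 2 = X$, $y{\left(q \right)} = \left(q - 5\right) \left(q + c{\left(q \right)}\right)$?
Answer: $8552541$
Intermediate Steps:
$c{\left(P \right)} = -1 + P$ ($c{\left(P \right)} = -5 + \left(4 + P\right) = -1 + P$)
$y{\left(q \right)} = \left(-1 + 2 q\right) \left(-5 + q\right)$ ($y{\left(q \right)} = \left(q - 5\right) \left(q + \left(-1 + q\right)\right) = \left(-5 + q\right) \left(-1 + 2 q\right) = \left(-1 + 2 q\right) \left(-5 + q\right)$)
$L{\left(X,R \right)} = 2 + X$
$z{\left(M \right)} = 6 + M^{2} - 7 M + M \left(5 - 11 M + 2 M^{2}\right)$ ($z{\left(M \right)} = \left(\left(M^{2} - 7 M\right) + 6\right) + \left(5 - 11 M + 2 M^{2}\right) M = \left(6 + M^{2} - 7 M\right) + M \left(5 - 11 M + 2 M^{2}\right) = 6 + M^{2} - 7 M + M \left(5 - 11 M + 2 M^{2}\right)$)
$z{\left(164 \right)} + L{\left(-67,-37 \right)} = \left(6 - 10 \cdot 164^{2} - 328 + 2 \cdot 164^{3}\right) + \left(2 - 67\right) = \left(6 - 268960 - 328 + 2 \cdot 4410944\right) - 65 = \left(6 - 268960 - 328 + 8821888\right) - 65 = 8552606 - 65 = 8552541$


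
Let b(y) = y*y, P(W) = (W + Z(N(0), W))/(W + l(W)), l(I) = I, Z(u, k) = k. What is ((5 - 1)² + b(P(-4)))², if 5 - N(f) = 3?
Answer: 289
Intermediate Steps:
N(f) = 2 (N(f) = 5 - 1*3 = 5 - 3 = 2)
P(W) = 1 (P(W) = (W + W)/(W + W) = (2*W)/((2*W)) = (2*W)*(1/(2*W)) = 1)
b(y) = y²
((5 - 1)² + b(P(-4)))² = ((5 - 1)² + 1²)² = (4² + 1)² = (16 + 1)² = 17² = 289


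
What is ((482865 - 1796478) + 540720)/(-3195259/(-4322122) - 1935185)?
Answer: 3340537838946/8364102467311 ≈ 0.39939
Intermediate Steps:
((482865 - 1796478) + 540720)/(-3195259/(-4322122) - 1935185) = (-1313613 + 540720)/(-3195259*(-1/4322122) - 1935185) = -772893/(3195259/4322122 - 1935185) = -772893/(-8364102467311/4322122) = -772893*(-4322122/8364102467311) = 3340537838946/8364102467311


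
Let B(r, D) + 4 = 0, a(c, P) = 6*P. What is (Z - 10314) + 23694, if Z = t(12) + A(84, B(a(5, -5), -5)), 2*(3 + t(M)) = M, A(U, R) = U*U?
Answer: 20439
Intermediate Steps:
B(r, D) = -4 (B(r, D) = -4 + 0 = -4)
A(U, R) = U²
t(M) = -3 + M/2
Z = 7059 (Z = (-3 + (½)*12) + 84² = (-3 + 6) + 7056 = 3 + 7056 = 7059)
(Z - 10314) + 23694 = (7059 - 10314) + 23694 = -3255 + 23694 = 20439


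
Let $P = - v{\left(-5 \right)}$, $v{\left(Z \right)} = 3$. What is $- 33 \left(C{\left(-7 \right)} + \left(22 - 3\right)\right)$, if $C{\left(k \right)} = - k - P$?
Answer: $-957$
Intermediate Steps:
$P = -3$ ($P = \left(-1\right) 3 = -3$)
$C{\left(k \right)} = 3 - k$ ($C{\left(k \right)} = - k - -3 = - k + 3 = 3 - k$)
$- 33 \left(C{\left(-7 \right)} + \left(22 - 3\right)\right) = - 33 \left(\left(3 - -7\right) + \left(22 - 3\right)\right) = - 33 \left(\left(3 + 7\right) + \left(22 - 3\right)\right) = - 33 \left(10 + 19\right) = \left(-33\right) 29 = -957$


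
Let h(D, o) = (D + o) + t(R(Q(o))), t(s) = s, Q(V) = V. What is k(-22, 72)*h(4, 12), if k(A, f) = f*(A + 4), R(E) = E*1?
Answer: -36288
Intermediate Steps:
R(E) = E
h(D, o) = D + 2*o (h(D, o) = (D + o) + o = D + 2*o)
k(A, f) = f*(4 + A)
k(-22, 72)*h(4, 12) = (72*(4 - 22))*(4 + 2*12) = (72*(-18))*(4 + 24) = -1296*28 = -36288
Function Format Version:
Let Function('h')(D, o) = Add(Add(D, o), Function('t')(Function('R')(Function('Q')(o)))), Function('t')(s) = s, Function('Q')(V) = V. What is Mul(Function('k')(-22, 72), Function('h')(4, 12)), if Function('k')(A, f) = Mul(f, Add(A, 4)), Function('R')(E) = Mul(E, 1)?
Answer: -36288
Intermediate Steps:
Function('R')(E) = E
Function('h')(D, o) = Add(D, Mul(2, o)) (Function('h')(D, o) = Add(Add(D, o), o) = Add(D, Mul(2, o)))
Function('k')(A, f) = Mul(f, Add(4, A))
Mul(Function('k')(-22, 72), Function('h')(4, 12)) = Mul(Mul(72, Add(4, -22)), Add(4, Mul(2, 12))) = Mul(Mul(72, -18), Add(4, 24)) = Mul(-1296, 28) = -36288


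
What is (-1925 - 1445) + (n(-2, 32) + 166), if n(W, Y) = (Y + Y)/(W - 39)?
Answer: -131428/41 ≈ -3205.6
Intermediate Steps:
n(W, Y) = 2*Y/(-39 + W) (n(W, Y) = (2*Y)/(-39 + W) = 2*Y/(-39 + W))
(-1925 - 1445) + (n(-2, 32) + 166) = (-1925 - 1445) + (2*32/(-39 - 2) + 166) = -3370 + (2*32/(-41) + 166) = -3370 + (2*32*(-1/41) + 166) = -3370 + (-64/41 + 166) = -3370 + 6742/41 = -131428/41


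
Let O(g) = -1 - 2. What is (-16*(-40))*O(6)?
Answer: -1920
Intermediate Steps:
O(g) = -3
(-16*(-40))*O(6) = -16*(-40)*(-3) = 640*(-3) = -1920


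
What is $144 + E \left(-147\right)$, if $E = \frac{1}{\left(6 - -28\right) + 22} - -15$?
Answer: $- \frac{16509}{8} \approx -2063.6$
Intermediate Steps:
$E = \frac{841}{56}$ ($E = \frac{1}{\left(6 + 28\right) + 22} + \left(-22 + 37\right) = \frac{1}{34 + 22} + 15 = \frac{1}{56} + 15 = \frac{841}{56} \approx 15.018$)
$144 + E \left(-147\right) = 144 + \frac{841}{56} \left(-147\right) = 144 - \frac{17661}{8} = - \frac{16509}{8}$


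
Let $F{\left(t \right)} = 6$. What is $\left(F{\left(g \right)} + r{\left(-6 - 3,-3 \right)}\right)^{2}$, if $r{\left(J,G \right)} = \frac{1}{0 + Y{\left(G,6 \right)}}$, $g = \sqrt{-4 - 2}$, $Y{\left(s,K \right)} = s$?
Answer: $\frac{289}{9} \approx 32.111$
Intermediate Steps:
$g = i \sqrt{6}$ ($g = \sqrt{-6} = i \sqrt{6} \approx 2.4495 i$)
$r{\left(J,G \right)} = \frac{1}{G}$ ($r{\left(J,G \right)} = \frac{1}{0 + G} = \frac{1}{G}$)
$\left(F{\left(g \right)} + r{\left(-6 - 3,-3 \right)}\right)^{2} = \left(6 + \frac{1}{-3}\right)^{2} = \left(6 - \frac{1}{3}\right)^{2} = \left(\frac{17}{3}\right)^{2} = \frac{289}{9}$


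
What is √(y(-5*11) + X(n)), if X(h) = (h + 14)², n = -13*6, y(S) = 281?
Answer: √4377 ≈ 66.159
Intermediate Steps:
n = -78
X(h) = (14 + h)²
√(y(-5*11) + X(n)) = √(281 + (14 - 78)²) = √(281 + (-64)²) = √(281 + 4096) = √4377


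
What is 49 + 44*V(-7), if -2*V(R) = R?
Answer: 203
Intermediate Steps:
V(R) = -R/2
49 + 44*V(-7) = 49 + 44*(-½*(-7)) = 49 + 44*(7/2) = 49 + 154 = 203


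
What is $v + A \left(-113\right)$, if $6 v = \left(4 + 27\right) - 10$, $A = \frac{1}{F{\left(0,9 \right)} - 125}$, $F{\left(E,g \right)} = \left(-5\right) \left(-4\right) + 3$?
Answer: $\frac{235}{51} \approx 4.6078$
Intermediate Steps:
$F{\left(E,g \right)} = 23$ ($F{\left(E,g \right)} = 20 + 3 = 23$)
$A = - \frac{1}{102}$ ($A = \frac{1}{23 - 125} = \frac{1}{-102} = - \frac{1}{102} \approx -0.0098039$)
$v = \frac{7}{2}$ ($v = \frac{\left(4 + 27\right) - 10}{6} = \frac{31 - 10}{6} = \frac{1}{6} \cdot 21 = \frac{7}{2} \approx 3.5$)
$v + A \left(-113\right) = \frac{7}{2} - - \frac{113}{102} = \frac{7}{2} + \frac{113}{102} = \frac{235}{51}$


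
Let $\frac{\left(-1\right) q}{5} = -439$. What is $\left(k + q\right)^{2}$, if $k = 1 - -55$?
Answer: $5067001$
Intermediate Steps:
$k = 56$ ($k = 1 + 55 = 56$)
$q = 2195$ ($q = \left(-5\right) \left(-439\right) = 2195$)
$\left(k + q\right)^{2} = \left(56 + 2195\right)^{2} = 2251^{2} = 5067001$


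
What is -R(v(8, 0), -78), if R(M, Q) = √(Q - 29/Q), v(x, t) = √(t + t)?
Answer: -I*√472290/78 ≈ -8.8107*I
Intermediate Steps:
v(x, t) = √2*√t (v(x, t) = √(2*t) = √2*√t)
-R(v(8, 0), -78) = -√(-78 - 29/(-78)) = -√(-78 - 29*(-1/78)) = -√(-78 + 29/78) = -√(-6055/78) = -I*√472290/78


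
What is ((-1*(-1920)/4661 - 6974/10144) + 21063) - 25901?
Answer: -360819239/74576 ≈ -4838.3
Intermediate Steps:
((-1*(-1920)/4661 - 6974/10144) + 21063) - 25901 = ((1920*(1/4661) - 6974*1/10144) + 21063) - 25901 = ((1920/4661 - 11/16) + 21063) - 25901 = (-20551/74576 + 21063) - 25901 = 1570773737/74576 - 25901 = -360819239/74576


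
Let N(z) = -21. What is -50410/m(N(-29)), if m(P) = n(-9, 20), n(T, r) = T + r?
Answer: -50410/11 ≈ -4582.7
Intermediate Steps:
m(P) = 11 (m(P) = -9 + 20 = 11)
-50410/m(N(-29)) = -50410/11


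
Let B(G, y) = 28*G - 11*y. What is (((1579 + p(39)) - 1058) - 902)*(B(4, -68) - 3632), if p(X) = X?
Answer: 948024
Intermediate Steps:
B(G, y) = -11*y + 28*G
(((1579 + p(39)) - 1058) - 902)*(B(4, -68) - 3632) = (((1579 + 39) - 1058) - 902)*((-11*(-68) + 28*4) - 3632) = ((1618 - 1058) - 902)*((748 + 112) - 3632) = (560 - 902)*(860 - 3632) = -342*(-2772) = 948024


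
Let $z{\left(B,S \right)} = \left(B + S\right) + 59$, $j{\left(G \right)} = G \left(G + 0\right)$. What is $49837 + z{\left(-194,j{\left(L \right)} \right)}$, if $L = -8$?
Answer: $49766$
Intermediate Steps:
$j{\left(G \right)} = G^{2}$ ($j{\left(G \right)} = G G = G^{2}$)
$z{\left(B,S \right)} = 59 + B + S$
$49837 + z{\left(-194,j{\left(L \right)} \right)} = 49837 + \left(59 - 194 + \left(-8\right)^{2}\right) = 49837 + \left(59 - 194 + 64\right) = 49837 - 71 = 49766$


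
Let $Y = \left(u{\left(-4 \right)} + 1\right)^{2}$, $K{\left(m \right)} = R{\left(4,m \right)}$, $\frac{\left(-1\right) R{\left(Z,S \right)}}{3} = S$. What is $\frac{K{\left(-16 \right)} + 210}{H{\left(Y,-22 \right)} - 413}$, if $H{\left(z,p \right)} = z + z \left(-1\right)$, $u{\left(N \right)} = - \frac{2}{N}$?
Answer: $- \frac{258}{413} \approx -0.6247$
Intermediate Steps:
$R{\left(Z,S \right)} = - 3 S$
$K{\left(m \right)} = - 3 m$
$Y = \frac{9}{4}$ ($Y = \left(- \frac{2}{-4} + 1\right)^{2} = \left(\left(-2\right) \left(- \frac{1}{4}\right) + 1\right)^{2} = \left(\frac{1}{2} + 1\right)^{2} = \left(\frac{3}{2}\right)^{2} = \frac{9}{4} \approx 2.25$)
$H{\left(z,p \right)} = 0$ ($H{\left(z,p \right)} = z - z = 0$)
$\frac{K{\left(-16 \right)} + 210}{H{\left(Y,-22 \right)} - 413} = \frac{\left(-3\right) \left(-16\right) + 210}{0 - 413} = \frac{48 + 210}{-413} = 258 \left(- \frac{1}{413}\right) = - \frac{258}{413}$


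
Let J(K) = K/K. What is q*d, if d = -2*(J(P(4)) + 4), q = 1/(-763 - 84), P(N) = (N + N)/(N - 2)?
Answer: 10/847 ≈ 0.011806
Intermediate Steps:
P(N) = 2*N/(-2 + N) (P(N) = (2*N)/(-2 + N) = 2*N/(-2 + N))
J(K) = 1
q = -1/847 (q = 1/(-847) = -1/847 ≈ -0.0011806)
d = -10 (d = -2*(1 + 4) = -2*5 = -10)
q*d = -1/847*(-10) = 10/847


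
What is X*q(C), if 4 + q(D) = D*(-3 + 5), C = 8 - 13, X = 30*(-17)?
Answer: 7140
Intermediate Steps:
X = -510
C = -5
q(D) = -4 + 2*D (q(D) = -4 + D*(-3 + 5) = -4 + D*2 = -4 + 2*D)
X*q(C) = -510*(-4 + 2*(-5)) = -510*(-4 - 10) = -510*(-14) = 7140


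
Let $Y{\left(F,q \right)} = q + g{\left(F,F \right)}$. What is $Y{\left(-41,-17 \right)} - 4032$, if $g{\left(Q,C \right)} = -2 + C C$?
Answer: $-2370$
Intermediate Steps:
$g{\left(Q,C \right)} = -2 + C^{2}$
$Y{\left(F,q \right)} = -2 + q + F^{2}$ ($Y{\left(F,q \right)} = q + \left(-2 + F^{2}\right) = -2 + q + F^{2}$)
$Y{\left(-41,-17 \right)} - 4032 = \left(-2 - 17 + \left(-41\right)^{2}\right) - 4032 = \left(-2 - 17 + 1681\right) - 4032 = 1662 - 4032 = -2370$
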